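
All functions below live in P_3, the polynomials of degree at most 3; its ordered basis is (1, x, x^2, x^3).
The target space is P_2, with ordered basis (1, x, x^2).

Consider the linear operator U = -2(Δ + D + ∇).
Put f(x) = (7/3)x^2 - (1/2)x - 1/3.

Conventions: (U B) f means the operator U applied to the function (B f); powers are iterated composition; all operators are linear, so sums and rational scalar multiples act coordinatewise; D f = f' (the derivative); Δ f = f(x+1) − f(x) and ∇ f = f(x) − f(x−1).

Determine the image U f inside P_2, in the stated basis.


Δ f = (14/3)x + 11/6
D f = (14/3)x - 1/2
∇ f = (14/3)x - 17/6
(Δ + D + ∇) f = 14x - 3/2
(-2(Δ + D + ∇)) f = -28x + 3

the image equals g(x) = -28x + 3


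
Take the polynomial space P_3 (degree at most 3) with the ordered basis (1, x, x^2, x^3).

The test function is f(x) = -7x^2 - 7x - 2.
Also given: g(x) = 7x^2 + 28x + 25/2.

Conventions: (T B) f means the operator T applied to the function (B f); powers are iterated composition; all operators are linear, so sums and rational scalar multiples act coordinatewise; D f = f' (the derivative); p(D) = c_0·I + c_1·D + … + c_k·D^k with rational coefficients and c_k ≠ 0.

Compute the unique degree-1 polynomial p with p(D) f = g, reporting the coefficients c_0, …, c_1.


D^0 f = -7x^2 - 7x - 2
D^1 f = -14x - 7
matching coefficients of g against c_0 f + c_1 Df + … from the top degree down determines the c_i
solution: c_0 = -1, c_1 = -3/2

c_0 = -1, c_1 = -3/2


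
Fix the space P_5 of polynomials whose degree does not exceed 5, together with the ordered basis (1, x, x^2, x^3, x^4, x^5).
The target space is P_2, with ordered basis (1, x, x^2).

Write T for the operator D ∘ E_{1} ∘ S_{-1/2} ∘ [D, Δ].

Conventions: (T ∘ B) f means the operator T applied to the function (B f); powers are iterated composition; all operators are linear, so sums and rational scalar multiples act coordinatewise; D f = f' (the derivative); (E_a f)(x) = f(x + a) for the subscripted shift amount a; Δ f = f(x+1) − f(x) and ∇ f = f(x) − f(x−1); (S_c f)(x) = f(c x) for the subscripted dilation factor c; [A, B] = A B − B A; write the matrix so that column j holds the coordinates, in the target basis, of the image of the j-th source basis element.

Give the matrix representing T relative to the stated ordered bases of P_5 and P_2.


the matrix is [[0, 0, 0, 0, 0, 0]; [0, 0, 0, 0, 0, 0]; [0, 0, 0, 0, 0, 0]] (rows listed top to bottom)

image of 1: 0
image of x: 0
image of x^2: 0
image of x^3: 0
image of x^4: 0
image of x^5: 0
each image's coordinates form column j of the matrix


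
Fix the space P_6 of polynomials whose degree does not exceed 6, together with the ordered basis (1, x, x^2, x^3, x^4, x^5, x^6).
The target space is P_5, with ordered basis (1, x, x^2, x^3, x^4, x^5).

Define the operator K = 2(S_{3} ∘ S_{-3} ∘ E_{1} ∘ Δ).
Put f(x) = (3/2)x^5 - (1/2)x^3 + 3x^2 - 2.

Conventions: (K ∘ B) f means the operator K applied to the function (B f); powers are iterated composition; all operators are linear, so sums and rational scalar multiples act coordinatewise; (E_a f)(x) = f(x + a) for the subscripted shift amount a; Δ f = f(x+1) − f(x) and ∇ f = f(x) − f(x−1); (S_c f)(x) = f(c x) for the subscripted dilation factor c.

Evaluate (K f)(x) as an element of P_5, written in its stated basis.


Δ f = (15/2)x^4 + 15x^3 + (27/2)x^2 + 12x + 4
E_{1} Δ f = (15/2)x^4 + 45x^3 + (207/2)x^2 + 114x + 52
S_{-3} E_{1} Δ f = (1215/2)x^4 - 1215x^3 + (1863/2)x^2 - 342x + 52
S_{3} S_{-3} E_{1} Δ f = (98415/2)x^4 - 32805x^3 + (16767/2)x^2 - 1026x + 52
(2(S_{3} ∘ S_{-3} ∘ E_{1} ∘ Δ)) f = 98415x^4 - 65610x^3 + 16767x^2 - 2052x + 104

g(x) = 98415x^4 - 65610x^3 + 16767x^2 - 2052x + 104


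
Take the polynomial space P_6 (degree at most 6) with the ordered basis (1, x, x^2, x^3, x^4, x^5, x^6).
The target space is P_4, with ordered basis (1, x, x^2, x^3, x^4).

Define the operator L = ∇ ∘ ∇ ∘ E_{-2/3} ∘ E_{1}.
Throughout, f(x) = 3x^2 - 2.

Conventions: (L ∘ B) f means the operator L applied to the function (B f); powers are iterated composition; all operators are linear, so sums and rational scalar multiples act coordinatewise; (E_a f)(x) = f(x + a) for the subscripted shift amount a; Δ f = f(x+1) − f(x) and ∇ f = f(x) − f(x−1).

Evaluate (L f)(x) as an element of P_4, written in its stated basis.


E_{1} f = 3x^2 + 6x + 1
E_{-2/3} E_{1} f = 3x^2 + 2x - 5/3
∇ E_{-2/3} E_{1} f = 6x - 1
∇ (∇ ∘ E_{-2/3} ∘ E_{1}) f = 6

the image equals g(x) = 6


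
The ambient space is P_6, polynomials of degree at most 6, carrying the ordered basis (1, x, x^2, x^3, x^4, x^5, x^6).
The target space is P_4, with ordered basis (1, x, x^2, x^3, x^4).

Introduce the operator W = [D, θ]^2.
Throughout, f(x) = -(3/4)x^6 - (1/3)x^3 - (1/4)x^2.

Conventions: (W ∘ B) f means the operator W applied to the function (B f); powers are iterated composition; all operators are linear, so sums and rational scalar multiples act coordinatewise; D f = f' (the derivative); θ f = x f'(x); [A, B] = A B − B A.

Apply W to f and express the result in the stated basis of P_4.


the result is g(x) = -(45/2)x^4 - 2x - 1/2

θ f = -(9/2)x^6 - x^3 - (1/2)x^2
D θ f = -27x^5 - 3x^2 - x
D f = -(9/2)x^5 - x^2 - (1/2)x
θ D f = -(45/2)x^5 - 2x^2 - (1/2)x
[D, θ] f = -(9/2)x^5 - x^2 - (1/2)x
θ [D, θ] f = -(45/2)x^5 - 2x^2 - (1/2)x
D θ [D, θ] f = -(225/2)x^4 - 4x - 1/2
D [D, θ] f = -(45/2)x^4 - 2x - 1/2
θ D [D, θ] f = -90x^4 - 2x
[D, θ] [D, θ] f = -(45/2)x^4 - 2x - 1/2


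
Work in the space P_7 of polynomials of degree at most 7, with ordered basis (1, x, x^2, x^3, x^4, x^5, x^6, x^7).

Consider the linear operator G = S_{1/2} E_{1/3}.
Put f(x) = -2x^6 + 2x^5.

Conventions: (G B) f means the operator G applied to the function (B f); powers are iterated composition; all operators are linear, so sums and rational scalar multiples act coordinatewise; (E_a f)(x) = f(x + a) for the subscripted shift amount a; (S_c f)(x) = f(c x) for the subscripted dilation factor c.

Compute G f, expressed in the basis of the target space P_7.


the result is g(x) = -(1/32)x^6 - (1/16)x^5 + (5/54)x^3 + (5/54)x^2 + (1/27)x + 4/729

E_{1/3} f = -2x^6 - 2x^5 + (20/27)x^3 + (10/27)x^2 + (2/27)x + 4/729
S_{1/2} E_{1/3} f = -(1/32)x^6 - (1/16)x^5 + (5/54)x^3 + (5/54)x^2 + (1/27)x + 4/729


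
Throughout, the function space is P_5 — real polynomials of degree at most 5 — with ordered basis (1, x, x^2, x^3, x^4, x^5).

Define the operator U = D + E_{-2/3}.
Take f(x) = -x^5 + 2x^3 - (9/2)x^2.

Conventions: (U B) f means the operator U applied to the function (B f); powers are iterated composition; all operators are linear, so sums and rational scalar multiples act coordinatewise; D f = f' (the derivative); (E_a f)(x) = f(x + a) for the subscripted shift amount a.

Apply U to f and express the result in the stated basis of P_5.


the image equals g(x) = -x^5 - (5/3)x^4 - (22/9)x^3 + (25/54)x^2 - (107/81)x - 598/243

D f = -5x^4 + 6x^2 - 9x
E_{-2/3} f = -x^5 + (10/3)x^4 - (22/9)x^3 - (299/54)x^2 + (622/81)x - 598/243
(D + E_{-2/3}) f = -x^5 - (5/3)x^4 - (22/9)x^3 + (25/54)x^2 - (107/81)x - 598/243


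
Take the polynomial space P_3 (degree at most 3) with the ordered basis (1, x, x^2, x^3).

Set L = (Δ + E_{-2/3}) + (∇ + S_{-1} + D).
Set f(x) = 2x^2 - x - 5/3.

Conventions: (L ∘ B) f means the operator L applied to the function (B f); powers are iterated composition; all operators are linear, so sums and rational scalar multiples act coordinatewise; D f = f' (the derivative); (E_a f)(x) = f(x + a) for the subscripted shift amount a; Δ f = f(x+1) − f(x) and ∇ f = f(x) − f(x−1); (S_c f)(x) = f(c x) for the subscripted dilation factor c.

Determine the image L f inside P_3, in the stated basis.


the result is g(x) = 4x^2 + (28/3)x - 43/9

Δ f = 4x + 1
E_{-2/3} f = 2x^2 - (11/3)x - 1/9
(Δ + E_{-2/3}) f = 2x^2 + (1/3)x + 8/9
∇ f = 4x - 3
S_{-1} f = 2x^2 + x - 5/3
D f = 4x - 1
(∇ + S_{-1} + D) f = 2x^2 + 9x - 17/3
((Δ + E_{-2/3}) + (∇ + S_{-1} + D)) f = 4x^2 + (28/3)x - 43/9


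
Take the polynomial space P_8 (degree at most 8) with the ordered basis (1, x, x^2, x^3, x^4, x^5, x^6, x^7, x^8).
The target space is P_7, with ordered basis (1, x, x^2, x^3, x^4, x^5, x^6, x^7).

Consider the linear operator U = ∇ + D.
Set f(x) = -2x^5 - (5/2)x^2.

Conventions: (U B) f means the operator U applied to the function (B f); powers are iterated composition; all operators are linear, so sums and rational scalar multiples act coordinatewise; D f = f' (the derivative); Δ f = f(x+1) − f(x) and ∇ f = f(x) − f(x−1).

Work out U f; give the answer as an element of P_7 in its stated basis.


the image equals g(x) = -20x^4 + 20x^3 - 20x^2 + 1/2

∇ f = -10x^4 + 20x^3 - 20x^2 + 5x + 1/2
D f = -10x^4 - 5x
(∇ + D) f = -20x^4 + 20x^3 - 20x^2 + 1/2


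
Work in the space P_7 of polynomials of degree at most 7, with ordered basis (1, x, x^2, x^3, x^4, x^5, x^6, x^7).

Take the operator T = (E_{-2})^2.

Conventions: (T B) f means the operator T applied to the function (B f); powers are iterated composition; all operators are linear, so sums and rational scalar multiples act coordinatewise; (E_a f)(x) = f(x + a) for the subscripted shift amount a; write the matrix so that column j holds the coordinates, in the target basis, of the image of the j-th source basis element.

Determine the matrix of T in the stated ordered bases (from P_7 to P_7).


the matrix is [[1, -4, 16, -64, 256, -1024, 4096, -16384]; [0, 1, -8, 48, -256, 1280, -6144, 28672]; [0, 0, 1, -12, 96, -640, 3840, -21504]; [0, 0, 0, 1, -16, 160, -1280, 8960]; [0, 0, 0, 0, 1, -20, 240, -2240]; [0, 0, 0, 0, 0, 1, -24, 336]; [0, 0, 0, 0, 0, 0, 1, -28]; [0, 0, 0, 0, 0, 0, 0, 1]] (rows listed top to bottom)

image of 1: 1
image of x: x - 4
image of x^2: x^2 - 8x + 16
image of x^3: x^3 - 12x^2 + 48x - 64
image of x^4: x^4 - 16x^3 + 96x^2 - 256x + 256
image of x^5: x^5 - 20x^4 + 160x^3 - 640x^2 + 1280x - 1024
image of x^6: x^6 - 24x^5 + 240x^4 - 1280x^3 + 3840x^2 - 6144x + 4096
image of x^7: x^7 - 28x^6 + 336x^5 - 2240x^4 + 8960x^3 - 21504x^2 + 28672x - 16384
each image's coordinates form column j of the matrix


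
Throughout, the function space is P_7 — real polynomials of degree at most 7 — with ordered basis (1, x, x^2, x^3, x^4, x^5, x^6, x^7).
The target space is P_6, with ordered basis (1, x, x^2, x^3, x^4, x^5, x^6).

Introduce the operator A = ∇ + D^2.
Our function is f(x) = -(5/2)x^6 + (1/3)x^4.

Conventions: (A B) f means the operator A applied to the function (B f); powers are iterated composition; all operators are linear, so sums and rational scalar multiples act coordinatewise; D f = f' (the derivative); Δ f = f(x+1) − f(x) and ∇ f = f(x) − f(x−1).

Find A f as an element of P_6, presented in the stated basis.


the result is g(x) = -15x^5 - (75/2)x^4 - (146/3)x^3 + (79/2)x^2 - (41/3)x + 13/6

∇ f = -15x^5 + (75/2)x^4 - (146/3)x^3 + (71/2)x^2 - (41/3)x + 13/6
D f = -15x^5 + (4/3)x^3
D D f = -75x^4 + 4x^2
(∇ + D^2) f = -15x^5 - (75/2)x^4 - (146/3)x^3 + (79/2)x^2 - (41/3)x + 13/6


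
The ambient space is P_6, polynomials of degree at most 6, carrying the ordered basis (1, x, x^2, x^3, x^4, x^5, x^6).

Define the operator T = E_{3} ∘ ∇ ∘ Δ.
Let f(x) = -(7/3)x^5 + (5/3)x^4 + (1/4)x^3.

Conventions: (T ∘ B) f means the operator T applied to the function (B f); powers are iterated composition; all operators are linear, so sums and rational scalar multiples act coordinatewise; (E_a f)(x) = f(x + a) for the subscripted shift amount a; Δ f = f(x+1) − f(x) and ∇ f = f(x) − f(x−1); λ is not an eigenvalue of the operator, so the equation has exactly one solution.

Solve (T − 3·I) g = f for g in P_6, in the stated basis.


g(x) = (7/9)x^5 - (5/9)x^4 + (551/108)x^3 + (400/9)x^2 + (7531/54)x + 10133/54

write g with unknown coordinates in the stated basis and equate coefficients in (T − 3·I) g = f
solving from the highest basis element down gives g = (7/9)x^5 - (5/9)x^4 + (551/108)x^3 + (400/9)x^2 + (7531/54)x + 10133/54
check: T g = (140/9)x^3 + (400/3)x^2 + (7531/18)x + 10133/18
so T g − 3·g = -(7/3)x^5 + (5/3)x^4 + (1/4)x^3 = f ✓


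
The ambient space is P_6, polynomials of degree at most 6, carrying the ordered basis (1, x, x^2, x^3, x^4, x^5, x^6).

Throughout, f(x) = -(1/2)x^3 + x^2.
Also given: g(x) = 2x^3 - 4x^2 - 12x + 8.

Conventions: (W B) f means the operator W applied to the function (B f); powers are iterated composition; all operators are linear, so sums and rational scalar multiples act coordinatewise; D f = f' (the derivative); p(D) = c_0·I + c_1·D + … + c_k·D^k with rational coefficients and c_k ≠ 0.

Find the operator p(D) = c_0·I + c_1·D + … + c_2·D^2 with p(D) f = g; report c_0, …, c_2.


D^0 f = -(1/2)x^3 + x^2
D^1 f = -(3/2)x^2 + 2x
D^2 f = -3x + 2
matching coefficients of g against c_0 f + c_1 Df + … from the top degree down determines the c_i
solution: c_0 = -4, c_1 = 0, c_2 = 4

c_0 = -4, c_1 = 0, c_2 = 4


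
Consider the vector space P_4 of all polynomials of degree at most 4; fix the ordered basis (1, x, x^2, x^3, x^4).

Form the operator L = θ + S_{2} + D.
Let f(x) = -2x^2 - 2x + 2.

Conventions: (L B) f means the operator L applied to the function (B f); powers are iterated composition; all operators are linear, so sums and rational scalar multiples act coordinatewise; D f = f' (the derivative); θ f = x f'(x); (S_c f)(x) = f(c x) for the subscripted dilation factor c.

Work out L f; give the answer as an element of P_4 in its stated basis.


θ f = -4x^2 - 2x
S_{2} f = -8x^2 - 4x + 2
D f = -4x - 2
(θ + S_{2} + D) f = -12x^2 - 10x

the image equals g(x) = -12x^2 - 10x


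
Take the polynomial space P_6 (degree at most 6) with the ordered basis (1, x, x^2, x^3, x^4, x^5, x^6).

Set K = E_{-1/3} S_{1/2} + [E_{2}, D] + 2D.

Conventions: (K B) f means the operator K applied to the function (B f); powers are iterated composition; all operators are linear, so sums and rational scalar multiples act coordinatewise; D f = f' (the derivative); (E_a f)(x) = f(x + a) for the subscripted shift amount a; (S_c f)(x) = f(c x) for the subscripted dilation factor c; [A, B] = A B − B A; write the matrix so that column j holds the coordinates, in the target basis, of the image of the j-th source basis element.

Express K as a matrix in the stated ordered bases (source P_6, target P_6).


the matrix is [[1, 11/6, 1/36, -1/216, 1/1296, -1/7776, 1/46656]; [0, 1/2, 23/6, 1/24, -1/108, 5/2592, -1/2592]; [0, 0, 1/4, 47/8, 1/24, -5/432, 5/1728]; [0, 0, 0, 1/8, 95/12, 5/144, -5/432]; [0, 0, 0, 0, 1/16, 955/96, 5/192]; [0, 0, 0, 0, 0, 1/32, 383/32]; [0, 0, 0, 0, 0, 0, 1/64]] (rows listed top to bottom)

image of 1: 1
image of x: (1/2)x + 11/6
image of x^2: (1/4)x^2 + (23/6)x + 1/36
image of x^3: (1/8)x^3 + (47/8)x^2 + (1/24)x - 1/216
image of x^4: (1/16)x^4 + (95/12)x^3 + (1/24)x^2 - (1/108)x + 1/1296
image of x^5: (1/32)x^5 + (955/96)x^4 + (5/144)x^3 - (5/432)x^2 + (5/2592)x - 1/7776
image of x^6: (1/64)x^6 + (383/32)x^5 + (5/192)x^4 - (5/432)x^3 + (5/1728)x^2 - (1/2592)x + 1/46656
each image's coordinates form column j of the matrix


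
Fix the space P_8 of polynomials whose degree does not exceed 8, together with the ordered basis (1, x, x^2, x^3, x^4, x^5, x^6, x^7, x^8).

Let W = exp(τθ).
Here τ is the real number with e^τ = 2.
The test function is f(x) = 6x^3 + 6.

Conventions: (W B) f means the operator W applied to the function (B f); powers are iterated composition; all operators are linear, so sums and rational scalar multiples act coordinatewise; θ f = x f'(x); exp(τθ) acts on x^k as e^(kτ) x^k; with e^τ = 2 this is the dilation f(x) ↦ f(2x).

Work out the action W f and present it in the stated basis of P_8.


exp(τθ) x^k = e^(kτ) x^k; with e^τ = 2 this sends x^k to 2^k x^k
x^3 ↦ 8 x^3
applying this coordinatewise to f: exp(τθ) f = 48x^3 + 6

g(x) = 48x^3 + 6


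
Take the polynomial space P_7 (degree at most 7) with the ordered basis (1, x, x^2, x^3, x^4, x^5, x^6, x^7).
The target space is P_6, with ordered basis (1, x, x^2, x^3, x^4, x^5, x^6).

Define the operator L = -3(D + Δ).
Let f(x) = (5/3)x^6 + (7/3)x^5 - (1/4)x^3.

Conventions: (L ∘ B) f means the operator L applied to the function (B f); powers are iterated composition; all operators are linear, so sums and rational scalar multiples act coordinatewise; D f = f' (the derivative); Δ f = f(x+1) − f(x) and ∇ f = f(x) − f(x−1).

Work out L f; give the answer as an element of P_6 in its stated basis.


D f = 10x^5 + (35/3)x^4 - (3/4)x^2
Δ f = 10x^5 + (110/3)x^4 + (170/3)x^3 + (571/12)x^2 + (251/12)x + 15/4
(D + Δ) f = 20x^5 + (145/3)x^4 + (170/3)x^3 + (281/6)x^2 + (251/12)x + 15/4
(-3(D + Δ)) f = -60x^5 - 145x^4 - 170x^3 - (281/2)x^2 - (251/4)x - 45/4

g(x) = -60x^5 - 145x^4 - 170x^3 - (281/2)x^2 - (251/4)x - 45/4


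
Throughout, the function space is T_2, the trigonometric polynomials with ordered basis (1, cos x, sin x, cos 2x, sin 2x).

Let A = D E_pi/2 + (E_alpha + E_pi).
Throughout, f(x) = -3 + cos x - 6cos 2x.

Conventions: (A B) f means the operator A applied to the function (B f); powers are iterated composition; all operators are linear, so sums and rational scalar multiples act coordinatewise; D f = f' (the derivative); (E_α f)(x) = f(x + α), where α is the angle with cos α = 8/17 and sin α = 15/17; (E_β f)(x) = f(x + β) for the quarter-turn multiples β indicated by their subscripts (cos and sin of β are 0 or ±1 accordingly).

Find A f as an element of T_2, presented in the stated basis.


g(x) = -6 - (26/17)cos x - (15/17)sin x - (768/289)cos 2x - (2028/289)sin 2x

E_pi/2 f = -3 - sin x + 6cos 2x
D E_pi/2 f = -cos x - 12sin 2x
E_alpha f = -3 + (8/17)cos x - (15/17)sin x + (966/289)cos 2x + (1440/289)sin 2x
E_pi f = -3 - cos x - 6cos 2x
(E_alpha + E_pi) f = -6 - (9/17)cos x - (15/17)sin x - (768/289)cos 2x + (1440/289)sin 2x
(D E_pi/2 + (E_alpha + E_pi)) f = -6 - (26/17)cos x - (15/17)sin x - (768/289)cos 2x - (2028/289)sin 2x


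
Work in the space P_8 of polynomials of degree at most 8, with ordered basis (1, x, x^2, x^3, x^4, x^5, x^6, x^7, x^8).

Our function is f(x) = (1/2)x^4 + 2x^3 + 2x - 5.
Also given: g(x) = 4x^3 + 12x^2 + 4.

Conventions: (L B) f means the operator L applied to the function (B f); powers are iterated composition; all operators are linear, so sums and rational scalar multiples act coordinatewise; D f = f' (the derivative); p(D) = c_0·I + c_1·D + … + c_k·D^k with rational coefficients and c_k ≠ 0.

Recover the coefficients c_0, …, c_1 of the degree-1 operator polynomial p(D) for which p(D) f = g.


p(D) = 2·D, i.e. c_0 = 0, c_1 = 2

D^0 f = (1/2)x^4 + 2x^3 + 2x - 5
D^1 f = 2x^3 + 6x^2 + 2
matching coefficients of g against c_0 f + c_1 Df + … from the top degree down determines the c_i
solution: c_0 = 0, c_1 = 2


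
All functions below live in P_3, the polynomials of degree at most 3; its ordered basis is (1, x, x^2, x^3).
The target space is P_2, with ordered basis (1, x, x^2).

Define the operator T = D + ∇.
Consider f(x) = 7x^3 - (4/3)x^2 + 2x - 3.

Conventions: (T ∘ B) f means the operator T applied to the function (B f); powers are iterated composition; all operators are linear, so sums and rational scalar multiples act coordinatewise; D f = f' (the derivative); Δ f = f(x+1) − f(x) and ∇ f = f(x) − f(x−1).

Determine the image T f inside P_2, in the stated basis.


D f = 21x^2 - (8/3)x + 2
∇ f = 21x^2 - (71/3)x + 31/3
(D + ∇) f = 42x^2 - (79/3)x + 37/3

g(x) = 42x^2 - (79/3)x + 37/3


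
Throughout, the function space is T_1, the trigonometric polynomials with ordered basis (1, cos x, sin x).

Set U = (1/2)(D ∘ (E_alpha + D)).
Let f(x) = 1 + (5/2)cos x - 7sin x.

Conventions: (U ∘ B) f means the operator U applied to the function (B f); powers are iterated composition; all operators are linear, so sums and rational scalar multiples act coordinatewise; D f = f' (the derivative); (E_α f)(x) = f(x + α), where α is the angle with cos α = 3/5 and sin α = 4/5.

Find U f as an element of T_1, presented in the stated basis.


the result is g(x) = -(87/20)cos x + (111/20)sin x

E_alpha f = 1 - (41/10)cos x - (31/5)sin x
D f = -7cos x - (5/2)sin x
(E_alpha + D) f = 1 - (111/10)cos x - (87/10)sin x
D (E_alpha + D) f = -(87/10)cos x + (111/10)sin x
((1/2)(D ∘ (E_alpha + D))) f = -(87/20)cos x + (111/20)sin x


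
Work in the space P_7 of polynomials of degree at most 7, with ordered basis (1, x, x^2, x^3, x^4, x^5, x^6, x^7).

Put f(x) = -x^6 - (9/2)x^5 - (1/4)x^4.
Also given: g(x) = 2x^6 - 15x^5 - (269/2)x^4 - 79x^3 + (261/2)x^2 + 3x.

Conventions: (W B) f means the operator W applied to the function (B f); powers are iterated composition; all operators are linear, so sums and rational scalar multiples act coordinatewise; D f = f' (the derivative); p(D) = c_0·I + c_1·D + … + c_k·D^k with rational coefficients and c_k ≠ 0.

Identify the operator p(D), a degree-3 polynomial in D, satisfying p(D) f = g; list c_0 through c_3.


c_0 = -2, c_1 = 4, c_2 = 3/2, c_3 = -1/2

D^0 f = -x^6 - (9/2)x^5 - (1/4)x^4
D^1 f = -6x^5 - (45/2)x^4 - x^3
D^2 f = -30x^4 - 90x^3 - 3x^2
D^3 f = -120x^3 - 270x^2 - 6x
matching coefficients of g against c_0 f + c_1 Df + … from the top degree down determines the c_i
solution: c_0 = -2, c_1 = 4, c_2 = 3/2, c_3 = -1/2


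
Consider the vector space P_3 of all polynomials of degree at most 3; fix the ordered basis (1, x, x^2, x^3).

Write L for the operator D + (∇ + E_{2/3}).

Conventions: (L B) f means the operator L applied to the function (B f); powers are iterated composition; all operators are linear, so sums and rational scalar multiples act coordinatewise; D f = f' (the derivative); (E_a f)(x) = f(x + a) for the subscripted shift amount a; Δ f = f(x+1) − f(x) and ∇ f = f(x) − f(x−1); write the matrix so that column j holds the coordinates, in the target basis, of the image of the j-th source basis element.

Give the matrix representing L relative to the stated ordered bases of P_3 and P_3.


the matrix is [[1, 8/3, -5/9, 35/27]; [0, 1, 16/3, -5/3]; [0, 0, 1, 8]; [0, 0, 0, 1]] (rows listed top to bottom)

image of 1: 1
image of x: x + 8/3
image of x^2: x^2 + (16/3)x - 5/9
image of x^3: x^3 + 8x^2 - (5/3)x + 35/27
each image's coordinates form column j of the matrix


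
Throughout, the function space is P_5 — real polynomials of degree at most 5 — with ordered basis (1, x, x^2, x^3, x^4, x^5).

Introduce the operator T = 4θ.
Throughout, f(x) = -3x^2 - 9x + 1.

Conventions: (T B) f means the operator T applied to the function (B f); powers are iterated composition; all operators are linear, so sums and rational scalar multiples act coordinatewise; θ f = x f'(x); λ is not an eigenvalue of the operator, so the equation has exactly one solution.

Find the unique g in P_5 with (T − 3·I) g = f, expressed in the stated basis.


the image equals g(x) = -(3/5)x^2 - 9x - 1/3

write g with unknown coordinates in the stated basis and equate coefficients in (T − 3·I) g = f
solving from the highest basis element down gives g = -(3/5)x^2 - 9x - 1/3
check: T g = -(24/5)x^2 - 36x
so T g − 3·g = -3x^2 - 9x + 1 = f ✓


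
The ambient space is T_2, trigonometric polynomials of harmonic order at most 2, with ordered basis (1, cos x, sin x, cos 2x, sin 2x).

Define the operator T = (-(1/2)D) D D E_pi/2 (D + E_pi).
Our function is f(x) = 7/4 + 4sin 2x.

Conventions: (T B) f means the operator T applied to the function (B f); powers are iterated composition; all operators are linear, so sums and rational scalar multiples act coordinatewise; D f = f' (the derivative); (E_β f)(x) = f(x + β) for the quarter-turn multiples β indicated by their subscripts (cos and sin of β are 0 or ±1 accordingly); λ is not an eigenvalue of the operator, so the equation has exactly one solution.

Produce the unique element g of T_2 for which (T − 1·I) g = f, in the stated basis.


write g with unknown coordinates in the stated basis and equate coefficients in (T − 1·I) g = f
solving from the highest basis element down gives g = -7/4 + (16/65)cos 2x + (28/65)sin 2x
check: T g = (16/65)cos 2x + (288/65)sin 2x
so T g − 1·g = 7/4 + 4sin 2x = f ✓

the result is g(x) = -7/4 + (16/65)cos 2x + (28/65)sin 2x


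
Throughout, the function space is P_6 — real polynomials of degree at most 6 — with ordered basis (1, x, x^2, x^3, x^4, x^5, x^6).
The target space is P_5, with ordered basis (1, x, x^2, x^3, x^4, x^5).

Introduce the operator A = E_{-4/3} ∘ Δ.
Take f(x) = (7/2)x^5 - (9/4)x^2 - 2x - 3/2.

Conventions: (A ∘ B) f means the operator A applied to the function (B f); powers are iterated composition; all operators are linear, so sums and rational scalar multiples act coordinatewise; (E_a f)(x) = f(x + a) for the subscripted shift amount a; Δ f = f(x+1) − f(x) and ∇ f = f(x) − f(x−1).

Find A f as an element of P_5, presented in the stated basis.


the result is g(x) = (35/2)x^4 - (175/3)x^3 + (245/3)x^2 - (1609/27)x + 5341/324

Δ f = (35/2)x^4 + 35x^3 + 35x^2 + 13x - 3/4
E_{-4/3} Δ f = (35/2)x^4 - (175/3)x^3 + (245/3)x^2 - (1609/27)x + 5341/324


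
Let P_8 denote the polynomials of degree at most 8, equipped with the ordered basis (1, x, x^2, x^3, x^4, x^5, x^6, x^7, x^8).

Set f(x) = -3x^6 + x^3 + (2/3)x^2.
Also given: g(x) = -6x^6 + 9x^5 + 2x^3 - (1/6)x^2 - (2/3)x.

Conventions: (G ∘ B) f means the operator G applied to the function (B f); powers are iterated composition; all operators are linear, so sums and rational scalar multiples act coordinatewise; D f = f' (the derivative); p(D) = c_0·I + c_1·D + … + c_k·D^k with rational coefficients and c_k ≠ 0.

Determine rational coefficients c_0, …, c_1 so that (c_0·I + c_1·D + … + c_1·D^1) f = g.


D^0 f = -3x^6 + x^3 + (2/3)x^2
D^1 f = -18x^5 + 3x^2 + (4/3)x
matching coefficients of g against c_0 f + c_1 Df + … from the top degree down determines the c_i
solution: c_0 = 2, c_1 = -1/2

p(D) = 2·I − (1/2)·D, i.e. c_0 = 2, c_1 = -1/2


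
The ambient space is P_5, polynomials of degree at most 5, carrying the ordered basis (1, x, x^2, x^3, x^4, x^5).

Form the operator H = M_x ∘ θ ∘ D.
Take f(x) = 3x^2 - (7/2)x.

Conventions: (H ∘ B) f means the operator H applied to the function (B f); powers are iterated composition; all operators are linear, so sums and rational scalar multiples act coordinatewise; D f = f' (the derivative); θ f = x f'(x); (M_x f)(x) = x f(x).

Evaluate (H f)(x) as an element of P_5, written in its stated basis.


D f = 6x - 7/2
θ D f = 6x
M_x θ D f = 6x^2

g(x) = 6x^2


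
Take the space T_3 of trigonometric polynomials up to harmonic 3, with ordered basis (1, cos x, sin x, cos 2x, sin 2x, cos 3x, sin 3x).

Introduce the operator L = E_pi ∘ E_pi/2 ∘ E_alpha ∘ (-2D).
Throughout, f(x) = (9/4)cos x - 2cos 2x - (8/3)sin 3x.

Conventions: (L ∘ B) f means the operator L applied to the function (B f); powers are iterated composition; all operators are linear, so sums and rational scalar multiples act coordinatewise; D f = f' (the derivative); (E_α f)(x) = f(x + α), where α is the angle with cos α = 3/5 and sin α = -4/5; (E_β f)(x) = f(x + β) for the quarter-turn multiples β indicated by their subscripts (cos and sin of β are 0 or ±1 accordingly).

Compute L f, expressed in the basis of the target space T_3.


D f = -(9/4)sin x + 4sin 2x - 8cos 3x
(-2D) f = (9/2)sin x - 8sin 2x + 16cos 3x
E_alpha (-2D) f = -(18/5)cos x + (27/10)sin x + (192/25)cos 2x + (56/25)sin 2x - (1872/125)cos 3x + (704/125)sin 3x
E_pi/2 E_alpha (-2D) f = (27/10)cos x + (18/5)sin x - (192/25)cos 2x - (56/25)sin 2x - (704/125)cos 3x - (1872/125)sin 3x
E_pi E_pi/2 E_alpha (-2D) f = -(27/10)cos x - (18/5)sin x - (192/25)cos 2x - (56/25)sin 2x + (704/125)cos 3x + (1872/125)sin 3x

the result is g(x) = -(27/10)cos x - (18/5)sin x - (192/25)cos 2x - (56/25)sin 2x + (704/125)cos 3x + (1872/125)sin 3x


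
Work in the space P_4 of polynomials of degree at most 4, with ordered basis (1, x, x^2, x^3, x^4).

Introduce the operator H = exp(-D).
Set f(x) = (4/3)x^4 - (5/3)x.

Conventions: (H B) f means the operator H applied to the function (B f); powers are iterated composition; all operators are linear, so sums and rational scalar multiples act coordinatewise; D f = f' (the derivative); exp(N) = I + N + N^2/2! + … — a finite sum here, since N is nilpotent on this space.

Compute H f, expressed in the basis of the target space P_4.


order-1 term: -(16/3)x^3 + 5/3
order-2 term: 8x^2
order-3 term: -(16/3)x
order-4 term: 4/3
the series for exp(-D) f terminates at order 4
exp(-D) f = (4/3)x^4 - (16/3)x^3 + 8x^2 - 7x + 3

the result is g(x) = (4/3)x^4 - (16/3)x^3 + 8x^2 - 7x + 3


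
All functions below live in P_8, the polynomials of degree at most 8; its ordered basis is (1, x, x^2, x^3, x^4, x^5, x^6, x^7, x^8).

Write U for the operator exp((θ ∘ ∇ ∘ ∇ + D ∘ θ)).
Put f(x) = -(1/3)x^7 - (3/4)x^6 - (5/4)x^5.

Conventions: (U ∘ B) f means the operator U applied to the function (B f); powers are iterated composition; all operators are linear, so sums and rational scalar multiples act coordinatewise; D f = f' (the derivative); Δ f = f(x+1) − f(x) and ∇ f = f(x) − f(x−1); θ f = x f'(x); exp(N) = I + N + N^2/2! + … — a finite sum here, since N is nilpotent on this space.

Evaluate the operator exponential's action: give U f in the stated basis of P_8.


g(x) = -(1/3)x^7 - (205/12)x^6 - (1569/4)x^5 - (17935/4)x^4 - (79105/3)x^3 - (141075/2)x^2 - (135035/2)x - 128653/12

order-1 term: -(49/3)x^6 - 97x^5 + (635/4)x^4 - 295x^3 + 255x^2 - (583/6)x
order-2 term: -294x^5 - (4385/2)x^4 + 1300x^3 + (5935/2)x^2 - 4205x - 583/12
order-3 term: -2450x^4 - (52720/3)x^3 - 1880x^2 + (51710/3)x - 4205/3
order-4 term: -9800x^3 - 54240x^2 - 13540x + 25855/6
order-5 term: -17640x^2 - 55152x - 2708
order-6 term: -11760x - 9192
order-7 term: -1680
the series for exp((θ ∘ ∇ ∘ ∇ + D ∘ θ)) f terminates at order 7
exp((θ ∘ ∇ ∘ ∇ + D ∘ θ)) f = -(1/3)x^7 - (205/12)x^6 - (1569/4)x^5 - (17935/4)x^4 - (79105/3)x^3 - (141075/2)x^2 - (135035/2)x - 128653/12


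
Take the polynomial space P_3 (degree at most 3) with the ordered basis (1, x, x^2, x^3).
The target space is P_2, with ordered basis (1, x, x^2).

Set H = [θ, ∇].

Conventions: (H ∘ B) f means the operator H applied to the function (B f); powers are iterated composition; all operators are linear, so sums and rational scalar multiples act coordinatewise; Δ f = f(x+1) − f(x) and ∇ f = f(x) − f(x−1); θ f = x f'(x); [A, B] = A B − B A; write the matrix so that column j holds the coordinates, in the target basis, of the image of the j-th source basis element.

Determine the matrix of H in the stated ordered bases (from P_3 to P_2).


the matrix is [[0, -1, 2, -3]; [0, 0, -2, 6]; [0, 0, 0, -3]] (rows listed top to bottom)

image of 1: 0
image of x: -1
image of x^2: -2x + 2
image of x^3: -3x^2 + 6x - 3
each image's coordinates form column j of the matrix


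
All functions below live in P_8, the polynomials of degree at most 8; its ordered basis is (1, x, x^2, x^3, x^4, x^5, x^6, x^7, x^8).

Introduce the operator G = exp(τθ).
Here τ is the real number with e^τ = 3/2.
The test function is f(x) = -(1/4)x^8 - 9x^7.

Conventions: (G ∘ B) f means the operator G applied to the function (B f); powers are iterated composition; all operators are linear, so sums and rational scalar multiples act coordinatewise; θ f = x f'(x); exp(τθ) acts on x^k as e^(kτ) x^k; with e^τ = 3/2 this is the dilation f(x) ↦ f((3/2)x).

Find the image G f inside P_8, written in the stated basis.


exp(τθ) x^k = e^(kτ) x^k; with e^τ = 3/2 this sends x^k to (3/2)^k x^k
x^7 ↦ 2187/128 x^7
x^8 ↦ 6561/256 x^8
applying this coordinatewise to f: exp(τθ) f = -(6561/1024)x^8 - (19683/128)x^7

the image equals g(x) = -(6561/1024)x^8 - (19683/128)x^7


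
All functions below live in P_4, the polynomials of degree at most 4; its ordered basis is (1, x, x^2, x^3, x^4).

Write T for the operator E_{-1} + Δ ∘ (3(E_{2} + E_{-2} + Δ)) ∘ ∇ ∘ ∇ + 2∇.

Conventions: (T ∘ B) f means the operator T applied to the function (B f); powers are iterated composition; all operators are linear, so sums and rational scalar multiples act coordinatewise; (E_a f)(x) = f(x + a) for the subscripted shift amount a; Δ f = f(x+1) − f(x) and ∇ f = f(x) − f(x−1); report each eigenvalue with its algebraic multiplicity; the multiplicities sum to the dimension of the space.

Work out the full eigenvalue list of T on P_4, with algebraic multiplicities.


image of 1: 1
image of x: x + 1
image of x^2: x^2 + 2x - 1
image of x^3: x^3 + 3x^2 - 3x + 37
image of x^4: x^4 + 4x^3 - 6x^2 + 148x - 1
the matrix is upper triangular; its diagonal is (1, 1, 1, 1, 1)
for a triangular matrix the eigenvalues are the diagonal entries, with algebraic multiplicity their repetition count

λ = 1 (multiplicity 5)


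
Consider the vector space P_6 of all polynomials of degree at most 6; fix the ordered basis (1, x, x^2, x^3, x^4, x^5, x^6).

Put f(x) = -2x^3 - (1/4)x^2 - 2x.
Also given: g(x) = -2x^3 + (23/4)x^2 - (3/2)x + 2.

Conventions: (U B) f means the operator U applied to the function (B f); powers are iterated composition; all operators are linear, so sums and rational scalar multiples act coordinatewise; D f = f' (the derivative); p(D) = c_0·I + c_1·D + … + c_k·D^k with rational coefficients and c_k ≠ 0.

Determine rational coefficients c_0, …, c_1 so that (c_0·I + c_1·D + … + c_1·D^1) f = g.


D^0 f = -2x^3 - (1/4)x^2 - 2x
D^1 f = -6x^2 - (1/2)x - 2
matching coefficients of g against c_0 f + c_1 Df + … from the top degree down determines the c_i
solution: c_0 = 1, c_1 = -1

c_0 = 1, c_1 = -1


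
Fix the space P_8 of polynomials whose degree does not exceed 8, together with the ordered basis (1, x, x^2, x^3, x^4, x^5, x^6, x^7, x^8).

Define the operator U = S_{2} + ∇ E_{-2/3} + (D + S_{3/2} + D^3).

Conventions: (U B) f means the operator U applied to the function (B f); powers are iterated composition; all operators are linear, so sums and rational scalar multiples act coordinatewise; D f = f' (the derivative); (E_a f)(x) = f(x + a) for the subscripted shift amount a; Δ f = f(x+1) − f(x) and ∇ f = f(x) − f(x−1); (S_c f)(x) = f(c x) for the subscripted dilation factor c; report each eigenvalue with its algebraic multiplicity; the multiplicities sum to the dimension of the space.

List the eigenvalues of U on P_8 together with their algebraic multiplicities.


λ = 2 (multiplicity 1), λ = 7/2 (multiplicity 1), λ = 25/4 (multiplicity 1), λ = 91/8 (multiplicity 1), λ = 337/16 (multiplicity 1), λ = 1267/32 (multiplicity 1), λ = 4825/64 (multiplicity 1), λ = 18571/128 (multiplicity 1), λ = 72097/256 (multiplicity 1)

image of 1: 2
image of x: (7/2)x + 2
image of x^2: (25/4)x^2 + 4x - 7/3
image of x^3: (91/8)x^3 + 6x^2 - 7x + 31/3
image of x^4: (337/16)x^4 + 8x^3 - 14x^2 + (124/3)x - 203/27
image of x^5: (1267/32)x^5 + 10x^4 - (70/3)x^3 + (310/3)x^2 - (1015/27)x + 1031/81
image of x^6: (4825/64)x^6 + 12x^5 - 35x^4 + (620/3)x^3 - (1015/9)x^2 + (2062/27)x - 1729/81
image of x^7: (18571/128)x^7 + 14x^6 - 49x^5 + (1085/3)x^4 - (7105/27)x^3 + (7217/27)x^2 - (12103/81)x + 25999/729
image of x^8: (72097/256)x^8 + 16x^7 - (196/3)x^6 + (1736/3)x^5 - (14210/27)x^4 + (57736/81)x^3 - (48412/81)x^2 + (207992/729)x - 130123/2187
the matrix is upper triangular; its diagonal is (2, 7/2, 25/4, 91/8, 337/16, 1267/32, 4825/64, 18571/128, 72097/256)
for a triangular matrix the eigenvalues are the diagonal entries, with algebraic multiplicity their repetition count


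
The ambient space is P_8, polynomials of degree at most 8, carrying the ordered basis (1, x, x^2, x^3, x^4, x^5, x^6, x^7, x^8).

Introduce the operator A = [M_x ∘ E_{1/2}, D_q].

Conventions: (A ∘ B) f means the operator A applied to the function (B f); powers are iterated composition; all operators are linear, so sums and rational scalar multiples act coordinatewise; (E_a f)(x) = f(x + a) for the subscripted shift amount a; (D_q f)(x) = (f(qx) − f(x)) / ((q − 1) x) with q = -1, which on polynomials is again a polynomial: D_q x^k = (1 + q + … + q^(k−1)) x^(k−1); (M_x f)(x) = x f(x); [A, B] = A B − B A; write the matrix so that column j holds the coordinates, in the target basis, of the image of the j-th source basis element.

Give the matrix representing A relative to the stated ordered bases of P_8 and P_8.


image of 1: -1
image of x: x - 1/2
image of x^2: -x^2 - 1/4
image of x^3: x^3 - (1/2)x^2 + (1/4)x - 1/8
image of x^4: -x^4 - (3/2)x^2 - 1/16
image of x^5: x^5 - (1/2)x^4 + (3/2)x^3 - (3/4)x^2 + (1/16)x - 1/32
image of x^6: -x^6 - (15/4)x^4 - (15/16)x^2 - 1/64
image of x^7: x^7 - (1/2)x^6 + (15/4)x^5 - (15/8)x^4 + (15/16)x^3 - (15/32)x^2 + (1/64)x - 1/128
image of x^8: -x^8 - 7x^6 - (35/8)x^4 - (7/16)x^2 - 1/256
each image's coordinates form column j of the matrix

the matrix is [[-1, -1/2, -1/4, -1/8, -1/16, -1/32, -1/64, -1/128, -1/256]; [0, 1, 0, 1/4, 0, 1/16, 0, 1/64, 0]; [0, 0, -1, -1/2, -3/2, -3/4, -15/16, -15/32, -7/16]; [0, 0, 0, 1, 0, 3/2, 0, 15/16, 0]; [0, 0, 0, 0, -1, -1/2, -15/4, -15/8, -35/8]; [0, 0, 0, 0, 0, 1, 0, 15/4, 0]; [0, 0, 0, 0, 0, 0, -1, -1/2, -7]; [0, 0, 0, 0, 0, 0, 0, 1, 0]; [0, 0, 0, 0, 0, 0, 0, 0, -1]] (rows listed top to bottom)


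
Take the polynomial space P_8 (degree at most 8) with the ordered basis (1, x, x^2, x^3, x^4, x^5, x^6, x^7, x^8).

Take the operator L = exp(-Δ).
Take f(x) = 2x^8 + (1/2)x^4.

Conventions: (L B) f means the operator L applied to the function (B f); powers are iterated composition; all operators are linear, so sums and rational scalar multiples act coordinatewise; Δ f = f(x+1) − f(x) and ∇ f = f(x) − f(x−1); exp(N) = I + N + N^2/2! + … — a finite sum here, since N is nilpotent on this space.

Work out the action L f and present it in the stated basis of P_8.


order-1 term: -16x^7 - 56x^6 - 112x^5 - 140x^4 - 114x^3 - 59x^2 - 18x - 5/2
order-2 term: 56x^6 + 336x^5 + 980x^4 + 1680x^3 + 1739x^2 + 1014x + 515/2
order-3 term: -112x^5 - 840x^4 - 2800x^3 - 5040x^2 - 4818x - 1935
order-4 term: 140x^4 + 1120x^3 + 3640x^2 + 5600x + 6805/2
order-5 term: -112x^3 - 840x^2 - 2240x - 2100
order-6 term: 56x^2 + 336x + 532
order-7 term: -16x - 56
order-8 term: 2
the series for exp(-Δ) f terminates at order 8
exp(-Δ) f = 2x^8 - 16x^7 + 112x^5 + (281/2)x^4 - 226x^3 - 504x^2 - 142x + 201/2

the image equals g(x) = 2x^8 - 16x^7 + 112x^5 + (281/2)x^4 - 226x^3 - 504x^2 - 142x + 201/2


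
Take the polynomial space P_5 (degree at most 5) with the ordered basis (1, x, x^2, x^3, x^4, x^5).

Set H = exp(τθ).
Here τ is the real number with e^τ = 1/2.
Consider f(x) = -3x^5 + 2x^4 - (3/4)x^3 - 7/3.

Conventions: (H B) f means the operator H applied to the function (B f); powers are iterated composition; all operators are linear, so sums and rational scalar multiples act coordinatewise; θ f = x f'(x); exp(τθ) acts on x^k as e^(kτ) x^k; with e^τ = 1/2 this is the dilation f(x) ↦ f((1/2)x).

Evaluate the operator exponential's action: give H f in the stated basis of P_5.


the image equals g(x) = -(3/32)x^5 + (1/8)x^4 - (3/32)x^3 - 7/3

exp(τθ) x^k = e^(kτ) x^k; with e^τ = 1/2 this sends x^k to (1/2)^k x^k
x^3 ↦ 1/8 x^3
x^4 ↦ 1/16 x^4
x^5 ↦ 1/32 x^5
applying this coordinatewise to f: exp(τθ) f = -(3/32)x^5 + (1/8)x^4 - (3/32)x^3 - 7/3


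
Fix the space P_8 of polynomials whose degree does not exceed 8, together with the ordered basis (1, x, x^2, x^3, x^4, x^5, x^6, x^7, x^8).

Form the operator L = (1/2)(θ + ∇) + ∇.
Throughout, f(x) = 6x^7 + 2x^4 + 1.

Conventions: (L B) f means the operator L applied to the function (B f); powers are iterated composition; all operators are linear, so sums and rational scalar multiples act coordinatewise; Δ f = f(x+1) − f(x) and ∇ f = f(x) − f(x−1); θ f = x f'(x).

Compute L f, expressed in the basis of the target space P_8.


the result is g(x) = 21x^7 + 63x^6 - 189x^5 + 319x^4 - 303x^3 + 171x^2 - 51x + 6

θ f = 42x^7 + 8x^4
∇ f = 42x^6 - 126x^5 + 210x^4 - 202x^3 + 114x^2 - 34x + 4
(θ + ∇) f = 42x^7 + 42x^6 - 126x^5 + 218x^4 - 202x^3 + 114x^2 - 34x + 4
((1/2)(θ + ∇)) f = 21x^7 + 21x^6 - 63x^5 + 109x^4 - 101x^3 + 57x^2 - 17x + 2
∇ f = 42x^6 - 126x^5 + 210x^4 - 202x^3 + 114x^2 - 34x + 4
((1/2)(θ + ∇) + ∇) f = 21x^7 + 63x^6 - 189x^5 + 319x^4 - 303x^3 + 171x^2 - 51x + 6
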